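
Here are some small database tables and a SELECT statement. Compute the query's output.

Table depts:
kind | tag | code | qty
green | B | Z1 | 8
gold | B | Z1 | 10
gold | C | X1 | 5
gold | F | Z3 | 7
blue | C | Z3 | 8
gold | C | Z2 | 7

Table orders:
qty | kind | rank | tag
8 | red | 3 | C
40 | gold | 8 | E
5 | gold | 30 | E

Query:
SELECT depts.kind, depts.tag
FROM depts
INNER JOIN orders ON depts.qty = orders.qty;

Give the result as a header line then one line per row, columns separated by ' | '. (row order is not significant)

== RESULT ==
depts.kind | depts.tag
green | B
gold | C
blue | C

Derivation:
After JOIN orders (3 rows):
depts.kind | depts.tag | depts.code | depts.qty | orders.qty | orders.kind | orders.rank | orders.tag
green | B | Z1 | 8 | 8 | red | 3 | C
gold | C | X1 | 5 | 5 | gold | 30 | E
blue | C | Z3 | 8 | 8 | red | 3 | C
After SELECT (3 rows):
depts.kind | depts.tag
green | B
gold | C
blue | C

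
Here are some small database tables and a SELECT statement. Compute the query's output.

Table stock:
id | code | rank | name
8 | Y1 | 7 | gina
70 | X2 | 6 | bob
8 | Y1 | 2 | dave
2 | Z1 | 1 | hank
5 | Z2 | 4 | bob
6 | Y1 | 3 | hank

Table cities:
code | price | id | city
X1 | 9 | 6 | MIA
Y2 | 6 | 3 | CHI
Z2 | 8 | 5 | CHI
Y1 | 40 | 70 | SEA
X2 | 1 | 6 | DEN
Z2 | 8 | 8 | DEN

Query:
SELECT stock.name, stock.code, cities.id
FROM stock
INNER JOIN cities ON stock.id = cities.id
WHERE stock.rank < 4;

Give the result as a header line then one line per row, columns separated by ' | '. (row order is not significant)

After JOIN cities (6 rows):
stock.id | stock.code | stock.rank | stock.name | cities.code | cities.price | cities.id | cities.city
8 | Y1 | 7 | gina | Z2 | 8 | 8 | DEN
70 | X2 | 6 | bob | Y1 | 40 | 70 | SEA
8 | Y1 | 2 | dave | Z2 | 8 | 8 | DEN
5 | Z2 | 4 | bob | Z2 | 8 | 5 | CHI
6 | Y1 | 3 | hank | X1 | 9 | 6 | MIA
6 | Y1 | 3 | hank | X2 | 1 | 6 | DEN
After WHERE (3 rows):
stock.id | stock.code | stock.rank | stock.name | cities.code | cities.price | cities.id | cities.city
8 | Y1 | 2 | dave | Z2 | 8 | 8 | DEN
6 | Y1 | 3 | hank | X1 | 9 | 6 | MIA
6 | Y1 | 3 | hank | X2 | 1 | 6 | DEN
After SELECT (3 rows):
stock.name | stock.code | cities.id
dave | Y1 | 8
hank | Y1 | 6
hank | Y1 | 6

== RESULT ==
stock.name | stock.code | cities.id
dave | Y1 | 8
hank | Y1 | 6
hank | Y1 | 6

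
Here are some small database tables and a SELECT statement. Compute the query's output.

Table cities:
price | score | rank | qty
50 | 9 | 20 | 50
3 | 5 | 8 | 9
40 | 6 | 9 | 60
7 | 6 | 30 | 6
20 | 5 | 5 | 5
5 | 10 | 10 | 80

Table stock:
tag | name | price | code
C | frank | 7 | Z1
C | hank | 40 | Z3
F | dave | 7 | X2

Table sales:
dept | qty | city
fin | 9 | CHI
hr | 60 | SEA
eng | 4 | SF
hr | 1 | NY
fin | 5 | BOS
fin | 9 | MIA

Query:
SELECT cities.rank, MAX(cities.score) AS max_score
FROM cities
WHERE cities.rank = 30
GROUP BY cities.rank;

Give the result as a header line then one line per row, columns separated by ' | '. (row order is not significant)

After WHERE (1 rows):
cities.price | cities.score | cities.rank | cities.qty
7 | 6 | 30 | 6
After GROUP BY (1 rows):
cities.rank | max_score
30 | 6

== RESULT ==
cities.rank | max_score
30 | 6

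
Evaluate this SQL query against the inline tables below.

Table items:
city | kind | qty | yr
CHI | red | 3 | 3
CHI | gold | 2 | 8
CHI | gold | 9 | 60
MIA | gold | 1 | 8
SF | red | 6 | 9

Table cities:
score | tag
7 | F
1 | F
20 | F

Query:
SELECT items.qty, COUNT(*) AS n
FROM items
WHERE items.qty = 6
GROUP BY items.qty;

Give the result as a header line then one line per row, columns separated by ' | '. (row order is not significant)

== RESULT ==
items.qty | n
6 | 1

Derivation:
After WHERE (1 rows):
items.city | items.kind | items.qty | items.yr
SF | red | 6 | 9
After GROUP BY (1 rows):
items.qty | n
6 | 1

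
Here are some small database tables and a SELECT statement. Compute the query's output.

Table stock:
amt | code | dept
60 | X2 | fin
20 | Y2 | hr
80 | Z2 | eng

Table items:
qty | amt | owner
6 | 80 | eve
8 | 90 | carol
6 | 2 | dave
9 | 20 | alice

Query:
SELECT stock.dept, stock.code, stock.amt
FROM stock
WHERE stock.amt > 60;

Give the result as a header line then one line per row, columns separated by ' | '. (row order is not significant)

After WHERE (1 rows):
stock.amt | stock.code | stock.dept
80 | Z2 | eng
After SELECT (1 rows):
stock.dept | stock.code | stock.amt
eng | Z2 | 80

== RESULT ==
stock.dept | stock.code | stock.amt
eng | Z2 | 80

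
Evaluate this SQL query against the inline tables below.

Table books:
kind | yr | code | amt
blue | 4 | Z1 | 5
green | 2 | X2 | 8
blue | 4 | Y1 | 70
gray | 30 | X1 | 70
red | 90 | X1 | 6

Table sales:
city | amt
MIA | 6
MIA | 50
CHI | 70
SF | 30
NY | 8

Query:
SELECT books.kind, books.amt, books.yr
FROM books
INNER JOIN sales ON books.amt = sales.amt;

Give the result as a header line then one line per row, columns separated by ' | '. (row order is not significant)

== RESULT ==
books.kind | books.amt | books.yr
green | 8 | 2
blue | 70 | 4
gray | 70 | 30
red | 6 | 90

Derivation:
After JOIN sales (4 rows):
books.kind | books.yr | books.code | books.amt | sales.city | sales.amt
green | 2 | X2 | 8 | NY | 8
blue | 4 | Y1 | 70 | CHI | 70
gray | 30 | X1 | 70 | CHI | 70
red | 90 | X1 | 6 | MIA | 6
After SELECT (4 rows):
books.kind | books.amt | books.yr
green | 8 | 2
blue | 70 | 4
gray | 70 | 30
red | 6 | 90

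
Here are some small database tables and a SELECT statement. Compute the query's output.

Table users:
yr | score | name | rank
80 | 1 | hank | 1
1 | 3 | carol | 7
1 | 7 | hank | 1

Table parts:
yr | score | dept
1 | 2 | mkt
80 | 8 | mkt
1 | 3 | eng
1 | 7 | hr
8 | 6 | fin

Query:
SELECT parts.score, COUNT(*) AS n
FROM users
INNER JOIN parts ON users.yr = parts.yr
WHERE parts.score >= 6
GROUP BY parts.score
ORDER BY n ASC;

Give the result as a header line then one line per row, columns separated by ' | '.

== RESULT ==
parts.score | n
8 | 1
7 | 2

Derivation:
After JOIN parts (7 rows):
users.yr | users.score | users.name | users.rank | parts.yr | parts.score | parts.dept
80 | 1 | hank | 1 | 80 | 8 | mkt
1 | 3 | carol | 7 | 1 | 2 | mkt
1 | 3 | carol | 7 | 1 | 3 | eng
1 | 3 | carol | 7 | 1 | 7 | hr
1 | 7 | hank | 1 | 1 | 2 | mkt
1 | 7 | hank | 1 | 1 | 3 | eng
1 | 7 | hank | 1 | 1 | 7 | hr
After WHERE (3 rows):
users.yr | users.score | users.name | users.rank | parts.yr | parts.score | parts.dept
80 | 1 | hank | 1 | 80 | 8 | mkt
1 | 3 | carol | 7 | 1 | 7 | hr
1 | 7 | hank | 1 | 1 | 7 | hr
After GROUP BY (2 rows):
parts.score | n
8 | 1
7 | 2
After ORDER BY (2 rows):
parts.score | n
8 | 1
7 | 2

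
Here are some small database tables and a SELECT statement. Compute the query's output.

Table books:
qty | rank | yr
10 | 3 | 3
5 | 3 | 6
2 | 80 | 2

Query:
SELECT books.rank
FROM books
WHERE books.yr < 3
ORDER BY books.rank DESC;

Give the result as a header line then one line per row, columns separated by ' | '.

After WHERE (1 rows):
books.qty | books.rank | books.yr
2 | 80 | 2
After SELECT (1 rows):
books.rank
80
After ORDER BY (1 rows):
books.rank
80

== RESULT ==
books.rank
80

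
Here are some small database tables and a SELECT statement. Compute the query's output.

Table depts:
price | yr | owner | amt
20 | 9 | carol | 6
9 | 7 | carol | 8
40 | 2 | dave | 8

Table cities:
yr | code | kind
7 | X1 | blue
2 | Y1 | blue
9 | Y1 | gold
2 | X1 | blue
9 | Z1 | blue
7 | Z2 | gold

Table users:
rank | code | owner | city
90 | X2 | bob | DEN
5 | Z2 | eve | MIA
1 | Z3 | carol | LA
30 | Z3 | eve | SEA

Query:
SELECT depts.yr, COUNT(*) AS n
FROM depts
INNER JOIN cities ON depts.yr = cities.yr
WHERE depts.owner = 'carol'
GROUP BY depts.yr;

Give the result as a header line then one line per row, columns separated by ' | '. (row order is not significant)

After JOIN cities (6 rows):
depts.price | depts.yr | depts.owner | depts.amt | cities.yr | cities.code | cities.kind
20 | 9 | carol | 6 | 9 | Y1 | gold
20 | 9 | carol | 6 | 9 | Z1 | blue
9 | 7 | carol | 8 | 7 | X1 | blue
9 | 7 | carol | 8 | 7 | Z2 | gold
40 | 2 | dave | 8 | 2 | Y1 | blue
40 | 2 | dave | 8 | 2 | X1 | blue
After WHERE (4 rows):
depts.price | depts.yr | depts.owner | depts.amt | cities.yr | cities.code | cities.kind
20 | 9 | carol | 6 | 9 | Y1 | gold
20 | 9 | carol | 6 | 9 | Z1 | blue
9 | 7 | carol | 8 | 7 | X1 | blue
9 | 7 | carol | 8 | 7 | Z2 | gold
After GROUP BY (2 rows):
depts.yr | n
9 | 2
7 | 2

== RESULT ==
depts.yr | n
9 | 2
7 | 2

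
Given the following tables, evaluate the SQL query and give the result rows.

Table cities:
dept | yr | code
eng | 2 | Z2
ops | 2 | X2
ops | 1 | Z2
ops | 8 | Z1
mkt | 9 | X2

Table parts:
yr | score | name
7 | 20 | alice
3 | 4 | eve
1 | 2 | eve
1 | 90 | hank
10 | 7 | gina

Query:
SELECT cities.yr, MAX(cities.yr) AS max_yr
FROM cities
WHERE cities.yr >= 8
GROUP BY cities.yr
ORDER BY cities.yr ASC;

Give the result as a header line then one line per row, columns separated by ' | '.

After WHERE (2 rows):
cities.dept | cities.yr | cities.code
ops | 8 | Z1
mkt | 9 | X2
After GROUP BY (2 rows):
cities.yr | max_yr
8 | 8
9 | 9
After ORDER BY (2 rows):
cities.yr | max_yr
8 | 8
9 | 9

== RESULT ==
cities.yr | max_yr
8 | 8
9 | 9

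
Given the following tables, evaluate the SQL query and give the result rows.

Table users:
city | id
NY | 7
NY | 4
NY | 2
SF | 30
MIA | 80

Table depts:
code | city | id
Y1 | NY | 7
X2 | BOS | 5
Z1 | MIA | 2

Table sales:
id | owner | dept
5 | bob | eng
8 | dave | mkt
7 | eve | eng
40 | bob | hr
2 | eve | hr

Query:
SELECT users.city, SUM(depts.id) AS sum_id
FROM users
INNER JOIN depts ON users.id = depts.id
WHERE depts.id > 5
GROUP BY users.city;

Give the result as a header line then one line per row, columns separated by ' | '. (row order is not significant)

== RESULT ==
users.city | sum_id
NY | 7

Derivation:
After JOIN depts (2 rows):
users.city | users.id | depts.code | depts.city | depts.id
NY | 7 | Y1 | NY | 7
NY | 2 | Z1 | MIA | 2
After WHERE (1 rows):
users.city | users.id | depts.code | depts.city | depts.id
NY | 7 | Y1 | NY | 7
After GROUP BY (1 rows):
users.city | sum_id
NY | 7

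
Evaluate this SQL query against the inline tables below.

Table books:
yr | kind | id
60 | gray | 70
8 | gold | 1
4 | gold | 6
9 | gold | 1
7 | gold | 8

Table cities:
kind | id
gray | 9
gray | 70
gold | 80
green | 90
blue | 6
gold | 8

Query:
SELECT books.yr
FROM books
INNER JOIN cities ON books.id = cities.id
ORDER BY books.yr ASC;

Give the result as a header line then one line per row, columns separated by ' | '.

== RESULT ==
books.yr
4
7
60

Derivation:
After JOIN cities (3 rows):
books.yr | books.kind | books.id | cities.kind | cities.id
60 | gray | 70 | gray | 70
4 | gold | 6 | blue | 6
7 | gold | 8 | gold | 8
After SELECT (3 rows):
books.yr
60
4
7
After ORDER BY (3 rows):
books.yr
4
7
60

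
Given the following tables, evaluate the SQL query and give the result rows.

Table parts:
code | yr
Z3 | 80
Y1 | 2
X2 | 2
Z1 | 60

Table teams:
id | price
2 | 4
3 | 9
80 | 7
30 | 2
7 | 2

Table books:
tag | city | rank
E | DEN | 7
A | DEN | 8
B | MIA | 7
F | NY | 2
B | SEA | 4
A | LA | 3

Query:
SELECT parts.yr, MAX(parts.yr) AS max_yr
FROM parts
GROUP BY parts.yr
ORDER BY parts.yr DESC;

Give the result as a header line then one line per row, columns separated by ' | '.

After GROUP BY (3 rows):
parts.yr | max_yr
80 | 80
2 | 2
60 | 60
After ORDER BY (3 rows):
parts.yr | max_yr
80 | 80
60 | 60
2 | 2

== RESULT ==
parts.yr | max_yr
80 | 80
60 | 60
2 | 2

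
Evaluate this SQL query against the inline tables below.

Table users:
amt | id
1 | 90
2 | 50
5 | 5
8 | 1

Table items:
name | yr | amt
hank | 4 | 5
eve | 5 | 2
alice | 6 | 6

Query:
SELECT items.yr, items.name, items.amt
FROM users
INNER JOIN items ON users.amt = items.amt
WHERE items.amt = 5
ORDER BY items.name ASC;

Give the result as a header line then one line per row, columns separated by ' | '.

After JOIN items (2 rows):
users.amt | users.id | items.name | items.yr | items.amt
2 | 50 | eve | 5 | 2
5 | 5 | hank | 4 | 5
After WHERE (1 rows):
users.amt | users.id | items.name | items.yr | items.amt
5 | 5 | hank | 4 | 5
After SELECT (1 rows):
items.yr | items.name | items.amt
4 | hank | 5
After ORDER BY (1 rows):
items.yr | items.name | items.amt
4 | hank | 5

== RESULT ==
items.yr | items.name | items.amt
4 | hank | 5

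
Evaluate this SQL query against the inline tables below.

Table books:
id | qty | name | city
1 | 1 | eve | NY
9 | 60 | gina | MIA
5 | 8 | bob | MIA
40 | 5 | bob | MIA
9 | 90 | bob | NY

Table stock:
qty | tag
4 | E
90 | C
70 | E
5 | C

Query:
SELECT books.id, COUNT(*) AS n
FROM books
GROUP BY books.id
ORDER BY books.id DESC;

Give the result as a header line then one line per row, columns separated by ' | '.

== RESULT ==
books.id | n
40 | 1
9 | 2
5 | 1
1 | 1

Derivation:
After GROUP BY (4 rows):
books.id | n
1 | 1
9 | 2
5 | 1
40 | 1
After ORDER BY (4 rows):
books.id | n
40 | 1
9 | 2
5 | 1
1 | 1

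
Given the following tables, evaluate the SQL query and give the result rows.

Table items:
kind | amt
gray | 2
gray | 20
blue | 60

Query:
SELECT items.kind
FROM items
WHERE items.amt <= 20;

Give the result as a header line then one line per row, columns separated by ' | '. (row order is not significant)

After WHERE (2 rows):
items.kind | items.amt
gray | 2
gray | 20
After SELECT (2 rows):
items.kind
gray
gray

== RESULT ==
items.kind
gray
gray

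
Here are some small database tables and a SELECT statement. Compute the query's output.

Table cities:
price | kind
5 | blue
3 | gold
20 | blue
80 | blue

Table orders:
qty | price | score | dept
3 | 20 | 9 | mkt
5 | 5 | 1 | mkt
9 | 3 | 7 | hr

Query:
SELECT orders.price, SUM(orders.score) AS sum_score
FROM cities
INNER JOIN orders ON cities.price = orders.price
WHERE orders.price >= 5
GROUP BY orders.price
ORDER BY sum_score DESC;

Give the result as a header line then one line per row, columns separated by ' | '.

After JOIN orders (3 rows):
cities.price | cities.kind | orders.qty | orders.price | orders.score | orders.dept
5 | blue | 5 | 5 | 1 | mkt
3 | gold | 9 | 3 | 7 | hr
20 | blue | 3 | 20 | 9 | mkt
After WHERE (2 rows):
cities.price | cities.kind | orders.qty | orders.price | orders.score | orders.dept
5 | blue | 5 | 5 | 1 | mkt
20 | blue | 3 | 20 | 9 | mkt
After GROUP BY (2 rows):
orders.price | sum_score
5 | 1
20 | 9
After ORDER BY (2 rows):
orders.price | sum_score
20 | 9
5 | 1

== RESULT ==
orders.price | sum_score
20 | 9
5 | 1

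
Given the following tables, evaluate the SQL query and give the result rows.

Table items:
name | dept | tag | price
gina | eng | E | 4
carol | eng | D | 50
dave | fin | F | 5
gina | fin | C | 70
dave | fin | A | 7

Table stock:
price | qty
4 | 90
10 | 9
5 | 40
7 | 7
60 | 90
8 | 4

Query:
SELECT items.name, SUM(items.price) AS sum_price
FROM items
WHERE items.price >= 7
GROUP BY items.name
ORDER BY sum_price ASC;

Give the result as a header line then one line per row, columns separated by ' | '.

After WHERE (3 rows):
items.name | items.dept | items.tag | items.price
carol | eng | D | 50
gina | fin | C | 70
dave | fin | A | 7
After GROUP BY (3 rows):
items.name | sum_price
carol | 50
gina | 70
dave | 7
After ORDER BY (3 rows):
items.name | sum_price
dave | 7
carol | 50
gina | 70

== RESULT ==
items.name | sum_price
dave | 7
carol | 50
gina | 70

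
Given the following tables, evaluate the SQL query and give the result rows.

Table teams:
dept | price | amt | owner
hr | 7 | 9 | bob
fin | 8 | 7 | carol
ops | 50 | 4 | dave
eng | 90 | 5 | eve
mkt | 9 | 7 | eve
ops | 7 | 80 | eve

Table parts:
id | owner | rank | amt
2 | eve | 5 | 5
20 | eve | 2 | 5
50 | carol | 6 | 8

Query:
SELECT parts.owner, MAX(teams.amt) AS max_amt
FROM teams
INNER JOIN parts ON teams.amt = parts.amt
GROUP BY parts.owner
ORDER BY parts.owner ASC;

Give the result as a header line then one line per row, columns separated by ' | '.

== RESULT ==
parts.owner | max_amt
eve | 5

Derivation:
After JOIN parts (2 rows):
teams.dept | teams.price | teams.amt | teams.owner | parts.id | parts.owner | parts.rank | parts.amt
eng | 90 | 5 | eve | 2 | eve | 5 | 5
eng | 90 | 5 | eve | 20 | eve | 2 | 5
After GROUP BY (1 rows):
parts.owner | max_amt
eve | 5
After ORDER BY (1 rows):
parts.owner | max_amt
eve | 5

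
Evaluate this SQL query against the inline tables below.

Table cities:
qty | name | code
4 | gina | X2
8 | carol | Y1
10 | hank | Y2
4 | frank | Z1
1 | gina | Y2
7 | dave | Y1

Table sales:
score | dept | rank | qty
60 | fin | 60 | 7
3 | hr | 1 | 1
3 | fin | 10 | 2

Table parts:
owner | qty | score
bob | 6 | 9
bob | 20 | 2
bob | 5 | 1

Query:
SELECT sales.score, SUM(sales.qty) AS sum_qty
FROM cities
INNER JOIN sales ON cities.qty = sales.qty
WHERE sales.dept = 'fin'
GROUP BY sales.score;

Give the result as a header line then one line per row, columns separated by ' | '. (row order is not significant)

== RESULT ==
sales.score | sum_qty
60 | 7

Derivation:
After JOIN sales (2 rows):
cities.qty | cities.name | cities.code | sales.score | sales.dept | sales.rank | sales.qty
1 | gina | Y2 | 3 | hr | 1 | 1
7 | dave | Y1 | 60 | fin | 60 | 7
After WHERE (1 rows):
cities.qty | cities.name | cities.code | sales.score | sales.dept | sales.rank | sales.qty
7 | dave | Y1 | 60 | fin | 60 | 7
After GROUP BY (1 rows):
sales.score | sum_qty
60 | 7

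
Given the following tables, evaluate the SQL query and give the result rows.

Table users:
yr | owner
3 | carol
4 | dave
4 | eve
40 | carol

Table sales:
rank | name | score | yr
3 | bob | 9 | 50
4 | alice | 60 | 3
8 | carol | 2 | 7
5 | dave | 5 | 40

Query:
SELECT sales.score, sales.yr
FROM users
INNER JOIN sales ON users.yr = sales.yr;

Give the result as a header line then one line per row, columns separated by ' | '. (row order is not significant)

After JOIN sales (2 rows):
users.yr | users.owner | sales.rank | sales.name | sales.score | sales.yr
3 | carol | 4 | alice | 60 | 3
40 | carol | 5 | dave | 5 | 40
After SELECT (2 rows):
sales.score | sales.yr
60 | 3
5 | 40

== RESULT ==
sales.score | sales.yr
60 | 3
5 | 40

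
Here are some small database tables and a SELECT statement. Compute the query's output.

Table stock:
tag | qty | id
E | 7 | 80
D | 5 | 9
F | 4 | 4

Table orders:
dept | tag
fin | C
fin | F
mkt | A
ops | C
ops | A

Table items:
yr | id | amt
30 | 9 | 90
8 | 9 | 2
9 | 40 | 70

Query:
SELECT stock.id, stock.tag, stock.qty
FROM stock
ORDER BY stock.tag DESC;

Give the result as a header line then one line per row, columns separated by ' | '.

After SELECT (3 rows):
stock.id | stock.tag | stock.qty
80 | E | 7
9 | D | 5
4 | F | 4
After ORDER BY (3 rows):
stock.id | stock.tag | stock.qty
4 | F | 4
80 | E | 7
9 | D | 5

== RESULT ==
stock.id | stock.tag | stock.qty
4 | F | 4
80 | E | 7
9 | D | 5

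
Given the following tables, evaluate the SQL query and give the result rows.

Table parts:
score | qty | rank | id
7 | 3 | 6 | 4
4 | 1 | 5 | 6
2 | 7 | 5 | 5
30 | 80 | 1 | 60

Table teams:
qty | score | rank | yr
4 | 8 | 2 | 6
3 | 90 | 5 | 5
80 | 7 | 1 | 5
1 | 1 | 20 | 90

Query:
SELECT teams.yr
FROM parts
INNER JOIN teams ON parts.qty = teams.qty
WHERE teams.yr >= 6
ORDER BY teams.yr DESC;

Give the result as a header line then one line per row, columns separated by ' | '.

After JOIN teams (3 rows):
parts.score | parts.qty | parts.rank | parts.id | teams.qty | teams.score | teams.rank | teams.yr
7 | 3 | 6 | 4 | 3 | 90 | 5 | 5
4 | 1 | 5 | 6 | 1 | 1 | 20 | 90
30 | 80 | 1 | 60 | 80 | 7 | 1 | 5
After WHERE (1 rows):
parts.score | parts.qty | parts.rank | parts.id | teams.qty | teams.score | teams.rank | teams.yr
4 | 1 | 5 | 6 | 1 | 1 | 20 | 90
After SELECT (1 rows):
teams.yr
90
After ORDER BY (1 rows):
teams.yr
90

== RESULT ==
teams.yr
90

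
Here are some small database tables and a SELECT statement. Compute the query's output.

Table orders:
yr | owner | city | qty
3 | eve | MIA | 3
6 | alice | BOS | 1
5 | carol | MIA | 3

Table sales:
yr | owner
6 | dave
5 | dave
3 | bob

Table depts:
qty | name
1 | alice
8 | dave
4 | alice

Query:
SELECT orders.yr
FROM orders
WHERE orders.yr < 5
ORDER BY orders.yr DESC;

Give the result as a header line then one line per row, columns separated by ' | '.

== RESULT ==
orders.yr
3

Derivation:
After WHERE (1 rows):
orders.yr | orders.owner | orders.city | orders.qty
3 | eve | MIA | 3
After SELECT (1 rows):
orders.yr
3
After ORDER BY (1 rows):
orders.yr
3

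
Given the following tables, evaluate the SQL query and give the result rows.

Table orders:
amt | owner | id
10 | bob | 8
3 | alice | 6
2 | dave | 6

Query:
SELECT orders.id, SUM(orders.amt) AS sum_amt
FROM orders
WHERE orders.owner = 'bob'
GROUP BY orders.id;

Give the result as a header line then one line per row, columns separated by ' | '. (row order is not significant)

== RESULT ==
orders.id | sum_amt
8 | 10

Derivation:
After WHERE (1 rows):
orders.amt | orders.owner | orders.id
10 | bob | 8
After GROUP BY (1 rows):
orders.id | sum_amt
8 | 10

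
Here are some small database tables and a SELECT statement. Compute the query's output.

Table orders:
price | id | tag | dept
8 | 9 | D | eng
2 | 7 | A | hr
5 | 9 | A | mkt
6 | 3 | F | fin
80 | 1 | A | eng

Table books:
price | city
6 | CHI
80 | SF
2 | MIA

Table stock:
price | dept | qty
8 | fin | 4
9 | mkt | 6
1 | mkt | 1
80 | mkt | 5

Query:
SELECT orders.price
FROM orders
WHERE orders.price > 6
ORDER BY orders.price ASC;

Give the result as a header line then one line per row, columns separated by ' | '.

After WHERE (2 rows):
orders.price | orders.id | orders.tag | orders.dept
8 | 9 | D | eng
80 | 1 | A | eng
After SELECT (2 rows):
orders.price
8
80
After ORDER BY (2 rows):
orders.price
8
80

== RESULT ==
orders.price
8
80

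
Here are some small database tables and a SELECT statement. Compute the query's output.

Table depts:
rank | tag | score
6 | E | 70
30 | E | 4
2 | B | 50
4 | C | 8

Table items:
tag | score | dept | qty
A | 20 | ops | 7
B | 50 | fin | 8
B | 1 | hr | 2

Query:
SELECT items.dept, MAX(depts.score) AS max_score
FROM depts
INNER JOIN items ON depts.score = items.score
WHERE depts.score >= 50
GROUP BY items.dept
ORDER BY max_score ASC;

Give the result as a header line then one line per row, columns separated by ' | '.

== RESULT ==
items.dept | max_score
fin | 50

Derivation:
After JOIN items (1 rows):
depts.rank | depts.tag | depts.score | items.tag | items.score | items.dept | items.qty
2 | B | 50 | B | 50 | fin | 8
After WHERE (1 rows):
depts.rank | depts.tag | depts.score | items.tag | items.score | items.dept | items.qty
2 | B | 50 | B | 50 | fin | 8
After GROUP BY (1 rows):
items.dept | max_score
fin | 50
After ORDER BY (1 rows):
items.dept | max_score
fin | 50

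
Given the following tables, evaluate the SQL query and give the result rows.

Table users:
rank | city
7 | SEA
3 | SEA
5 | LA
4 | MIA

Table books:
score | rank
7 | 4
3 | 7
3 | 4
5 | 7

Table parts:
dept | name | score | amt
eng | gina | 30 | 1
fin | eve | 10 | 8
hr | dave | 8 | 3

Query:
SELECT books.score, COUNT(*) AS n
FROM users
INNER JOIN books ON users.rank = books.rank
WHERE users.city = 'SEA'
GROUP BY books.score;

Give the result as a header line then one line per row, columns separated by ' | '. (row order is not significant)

== RESULT ==
books.score | n
3 | 1
5 | 1

Derivation:
After JOIN books (4 rows):
users.rank | users.city | books.score | books.rank
7 | SEA | 3 | 7
7 | SEA | 5 | 7
4 | MIA | 7 | 4
4 | MIA | 3 | 4
After WHERE (2 rows):
users.rank | users.city | books.score | books.rank
7 | SEA | 3 | 7
7 | SEA | 5 | 7
After GROUP BY (2 rows):
books.score | n
3 | 1
5 | 1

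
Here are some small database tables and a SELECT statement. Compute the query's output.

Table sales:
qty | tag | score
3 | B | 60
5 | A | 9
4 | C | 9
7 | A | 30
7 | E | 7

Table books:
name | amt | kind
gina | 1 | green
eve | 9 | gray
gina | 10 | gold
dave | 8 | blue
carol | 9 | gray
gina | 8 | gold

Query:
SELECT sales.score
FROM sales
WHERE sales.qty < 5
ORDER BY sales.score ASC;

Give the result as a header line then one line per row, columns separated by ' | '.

After WHERE (2 rows):
sales.qty | sales.tag | sales.score
3 | B | 60
4 | C | 9
After SELECT (2 rows):
sales.score
60
9
After ORDER BY (2 rows):
sales.score
9
60

== RESULT ==
sales.score
9
60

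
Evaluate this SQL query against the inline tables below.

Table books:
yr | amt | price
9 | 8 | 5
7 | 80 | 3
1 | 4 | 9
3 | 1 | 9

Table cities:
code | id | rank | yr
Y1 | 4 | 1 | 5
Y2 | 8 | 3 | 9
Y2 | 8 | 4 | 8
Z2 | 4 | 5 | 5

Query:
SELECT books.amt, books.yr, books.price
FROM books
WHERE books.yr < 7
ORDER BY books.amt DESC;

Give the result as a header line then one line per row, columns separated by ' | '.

After WHERE (2 rows):
books.yr | books.amt | books.price
1 | 4 | 9
3 | 1 | 9
After SELECT (2 rows):
books.amt | books.yr | books.price
4 | 1 | 9
1 | 3 | 9
After ORDER BY (2 rows):
books.amt | books.yr | books.price
4 | 1 | 9
1 | 3 | 9

== RESULT ==
books.amt | books.yr | books.price
4 | 1 | 9
1 | 3 | 9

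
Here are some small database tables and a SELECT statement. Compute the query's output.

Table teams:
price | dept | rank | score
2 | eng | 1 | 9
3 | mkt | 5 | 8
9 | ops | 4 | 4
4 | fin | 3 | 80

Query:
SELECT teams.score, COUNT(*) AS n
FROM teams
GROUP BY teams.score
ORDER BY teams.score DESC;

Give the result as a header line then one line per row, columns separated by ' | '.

== RESULT ==
teams.score | n
80 | 1
9 | 1
8 | 1
4 | 1

Derivation:
After GROUP BY (4 rows):
teams.score | n
9 | 1
8 | 1
4 | 1
80 | 1
After ORDER BY (4 rows):
teams.score | n
80 | 1
9 | 1
8 | 1
4 | 1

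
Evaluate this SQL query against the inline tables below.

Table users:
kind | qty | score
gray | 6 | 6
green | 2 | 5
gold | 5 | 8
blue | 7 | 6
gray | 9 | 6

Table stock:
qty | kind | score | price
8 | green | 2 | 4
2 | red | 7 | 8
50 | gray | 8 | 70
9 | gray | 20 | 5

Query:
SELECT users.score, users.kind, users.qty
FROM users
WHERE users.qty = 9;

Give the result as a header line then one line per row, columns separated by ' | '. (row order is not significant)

== RESULT ==
users.score | users.kind | users.qty
6 | gray | 9

Derivation:
After WHERE (1 rows):
users.kind | users.qty | users.score
gray | 9 | 6
After SELECT (1 rows):
users.score | users.kind | users.qty
6 | gray | 9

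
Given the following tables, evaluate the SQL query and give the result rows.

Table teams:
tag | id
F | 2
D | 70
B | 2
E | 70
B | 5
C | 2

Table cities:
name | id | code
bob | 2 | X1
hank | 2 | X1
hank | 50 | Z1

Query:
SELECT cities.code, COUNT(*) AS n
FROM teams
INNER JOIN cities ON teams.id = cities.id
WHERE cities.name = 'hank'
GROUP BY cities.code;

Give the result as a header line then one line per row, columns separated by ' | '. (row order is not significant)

== RESULT ==
cities.code | n
X1 | 3

Derivation:
After JOIN cities (6 rows):
teams.tag | teams.id | cities.name | cities.id | cities.code
F | 2 | bob | 2 | X1
F | 2 | hank | 2 | X1
B | 2 | bob | 2 | X1
B | 2 | hank | 2 | X1
C | 2 | bob | 2 | X1
C | 2 | hank | 2 | X1
After WHERE (3 rows):
teams.tag | teams.id | cities.name | cities.id | cities.code
F | 2 | hank | 2 | X1
B | 2 | hank | 2 | X1
C | 2 | hank | 2 | X1
After GROUP BY (1 rows):
cities.code | n
X1 | 3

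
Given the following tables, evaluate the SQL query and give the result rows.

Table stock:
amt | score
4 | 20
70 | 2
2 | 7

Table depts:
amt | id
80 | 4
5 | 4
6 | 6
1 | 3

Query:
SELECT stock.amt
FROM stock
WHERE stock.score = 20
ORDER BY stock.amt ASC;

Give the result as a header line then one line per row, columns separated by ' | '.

== RESULT ==
stock.amt
4

Derivation:
After WHERE (1 rows):
stock.amt | stock.score
4 | 20
After SELECT (1 rows):
stock.amt
4
After ORDER BY (1 rows):
stock.amt
4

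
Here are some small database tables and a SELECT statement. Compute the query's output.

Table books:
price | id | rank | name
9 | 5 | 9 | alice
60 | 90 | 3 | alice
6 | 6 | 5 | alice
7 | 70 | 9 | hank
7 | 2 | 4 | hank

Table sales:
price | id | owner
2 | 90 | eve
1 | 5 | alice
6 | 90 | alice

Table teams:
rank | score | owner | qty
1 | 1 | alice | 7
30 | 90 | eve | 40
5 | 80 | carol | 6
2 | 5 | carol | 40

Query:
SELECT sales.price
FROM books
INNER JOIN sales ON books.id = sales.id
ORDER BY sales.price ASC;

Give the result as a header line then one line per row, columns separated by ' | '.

After JOIN sales (3 rows):
books.price | books.id | books.rank | books.name | sales.price | sales.id | sales.owner
9 | 5 | 9 | alice | 1 | 5 | alice
60 | 90 | 3 | alice | 2 | 90 | eve
60 | 90 | 3 | alice | 6 | 90 | alice
After SELECT (3 rows):
sales.price
1
2
6
After ORDER BY (3 rows):
sales.price
1
2
6

== RESULT ==
sales.price
1
2
6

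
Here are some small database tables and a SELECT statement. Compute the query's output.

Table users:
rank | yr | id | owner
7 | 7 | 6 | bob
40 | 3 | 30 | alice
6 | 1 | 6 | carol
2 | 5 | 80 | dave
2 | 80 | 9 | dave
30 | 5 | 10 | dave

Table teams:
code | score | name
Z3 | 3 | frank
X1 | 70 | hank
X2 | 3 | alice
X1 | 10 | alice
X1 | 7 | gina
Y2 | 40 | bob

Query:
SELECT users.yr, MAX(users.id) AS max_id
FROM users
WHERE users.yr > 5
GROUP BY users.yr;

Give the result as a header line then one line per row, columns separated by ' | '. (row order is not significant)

After WHERE (2 rows):
users.rank | users.yr | users.id | users.owner
7 | 7 | 6 | bob
2 | 80 | 9 | dave
After GROUP BY (2 rows):
users.yr | max_id
7 | 6
80 | 9

== RESULT ==
users.yr | max_id
7 | 6
80 | 9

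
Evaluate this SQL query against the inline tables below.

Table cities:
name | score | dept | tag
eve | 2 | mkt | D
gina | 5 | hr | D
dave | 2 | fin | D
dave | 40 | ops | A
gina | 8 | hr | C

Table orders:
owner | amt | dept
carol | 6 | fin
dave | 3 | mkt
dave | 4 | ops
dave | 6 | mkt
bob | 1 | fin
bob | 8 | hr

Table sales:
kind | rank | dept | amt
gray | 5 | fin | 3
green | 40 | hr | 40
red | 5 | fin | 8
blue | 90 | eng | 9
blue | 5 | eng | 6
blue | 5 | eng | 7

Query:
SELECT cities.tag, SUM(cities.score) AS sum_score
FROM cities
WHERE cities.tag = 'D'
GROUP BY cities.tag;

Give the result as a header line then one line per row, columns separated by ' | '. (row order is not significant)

== RESULT ==
cities.tag | sum_score
D | 9

Derivation:
After WHERE (3 rows):
cities.name | cities.score | cities.dept | cities.tag
eve | 2 | mkt | D
gina | 5 | hr | D
dave | 2 | fin | D
After GROUP BY (1 rows):
cities.tag | sum_score
D | 9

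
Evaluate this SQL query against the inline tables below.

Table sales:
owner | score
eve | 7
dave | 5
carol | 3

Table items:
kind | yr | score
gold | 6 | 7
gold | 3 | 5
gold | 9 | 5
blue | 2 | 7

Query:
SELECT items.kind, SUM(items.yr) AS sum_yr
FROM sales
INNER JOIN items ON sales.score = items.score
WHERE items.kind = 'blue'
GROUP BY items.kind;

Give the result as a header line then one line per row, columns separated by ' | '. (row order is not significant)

== RESULT ==
items.kind | sum_yr
blue | 2

Derivation:
After JOIN items (4 rows):
sales.owner | sales.score | items.kind | items.yr | items.score
eve | 7 | gold | 6 | 7
eve | 7 | blue | 2 | 7
dave | 5 | gold | 3 | 5
dave | 5 | gold | 9 | 5
After WHERE (1 rows):
sales.owner | sales.score | items.kind | items.yr | items.score
eve | 7 | blue | 2 | 7
After GROUP BY (1 rows):
items.kind | sum_yr
blue | 2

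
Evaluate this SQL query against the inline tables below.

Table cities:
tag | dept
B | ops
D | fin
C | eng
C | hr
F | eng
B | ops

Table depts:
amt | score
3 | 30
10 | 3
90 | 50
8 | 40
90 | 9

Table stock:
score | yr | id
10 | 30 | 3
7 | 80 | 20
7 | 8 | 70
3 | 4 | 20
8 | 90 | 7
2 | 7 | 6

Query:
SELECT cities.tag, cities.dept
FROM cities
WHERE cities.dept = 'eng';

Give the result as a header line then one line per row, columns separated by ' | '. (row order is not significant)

== RESULT ==
cities.tag | cities.dept
C | eng
F | eng

Derivation:
After WHERE (2 rows):
cities.tag | cities.dept
C | eng
F | eng
After SELECT (2 rows):
cities.tag | cities.dept
C | eng
F | eng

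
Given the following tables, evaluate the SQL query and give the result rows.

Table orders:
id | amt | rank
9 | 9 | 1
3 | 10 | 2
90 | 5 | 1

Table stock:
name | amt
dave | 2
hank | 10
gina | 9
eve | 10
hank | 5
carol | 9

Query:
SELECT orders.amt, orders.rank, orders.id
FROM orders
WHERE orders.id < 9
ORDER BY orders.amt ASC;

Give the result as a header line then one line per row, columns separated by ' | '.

== RESULT ==
orders.amt | orders.rank | orders.id
10 | 2 | 3

Derivation:
After WHERE (1 rows):
orders.id | orders.amt | orders.rank
3 | 10 | 2
After SELECT (1 rows):
orders.amt | orders.rank | orders.id
10 | 2 | 3
After ORDER BY (1 rows):
orders.amt | orders.rank | orders.id
10 | 2 | 3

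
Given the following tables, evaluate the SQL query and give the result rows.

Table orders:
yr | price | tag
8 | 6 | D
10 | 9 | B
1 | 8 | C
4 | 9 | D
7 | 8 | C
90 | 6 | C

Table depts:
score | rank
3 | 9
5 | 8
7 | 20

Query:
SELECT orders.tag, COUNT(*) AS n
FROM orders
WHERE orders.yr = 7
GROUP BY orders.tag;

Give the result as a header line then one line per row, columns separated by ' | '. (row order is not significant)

After WHERE (1 rows):
orders.yr | orders.price | orders.tag
7 | 8 | C
After GROUP BY (1 rows):
orders.tag | n
C | 1

== RESULT ==
orders.tag | n
C | 1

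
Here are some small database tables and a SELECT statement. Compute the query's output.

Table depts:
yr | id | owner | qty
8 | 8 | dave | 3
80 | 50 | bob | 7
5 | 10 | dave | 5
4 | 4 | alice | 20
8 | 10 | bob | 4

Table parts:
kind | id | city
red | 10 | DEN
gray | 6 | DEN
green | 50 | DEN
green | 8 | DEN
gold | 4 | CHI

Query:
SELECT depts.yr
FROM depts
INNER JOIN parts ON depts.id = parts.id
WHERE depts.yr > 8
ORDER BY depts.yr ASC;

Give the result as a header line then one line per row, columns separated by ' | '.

== RESULT ==
depts.yr
80

Derivation:
After JOIN parts (5 rows):
depts.yr | depts.id | depts.owner | depts.qty | parts.kind | parts.id | parts.city
8 | 8 | dave | 3 | green | 8 | DEN
80 | 50 | bob | 7 | green | 50 | DEN
5 | 10 | dave | 5 | red | 10 | DEN
4 | 4 | alice | 20 | gold | 4 | CHI
8 | 10 | bob | 4 | red | 10 | DEN
After WHERE (1 rows):
depts.yr | depts.id | depts.owner | depts.qty | parts.kind | parts.id | parts.city
80 | 50 | bob | 7 | green | 50 | DEN
After SELECT (1 rows):
depts.yr
80
After ORDER BY (1 rows):
depts.yr
80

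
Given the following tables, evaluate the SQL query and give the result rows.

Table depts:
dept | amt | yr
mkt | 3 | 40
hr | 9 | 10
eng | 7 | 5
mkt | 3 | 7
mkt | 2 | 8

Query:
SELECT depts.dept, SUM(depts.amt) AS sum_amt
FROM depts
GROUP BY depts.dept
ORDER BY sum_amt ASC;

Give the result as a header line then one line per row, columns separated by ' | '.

== RESULT ==
depts.dept | sum_amt
eng | 7
mkt | 8
hr | 9

Derivation:
After GROUP BY (3 rows):
depts.dept | sum_amt
mkt | 8
hr | 9
eng | 7
After ORDER BY (3 rows):
depts.dept | sum_amt
eng | 7
mkt | 8
hr | 9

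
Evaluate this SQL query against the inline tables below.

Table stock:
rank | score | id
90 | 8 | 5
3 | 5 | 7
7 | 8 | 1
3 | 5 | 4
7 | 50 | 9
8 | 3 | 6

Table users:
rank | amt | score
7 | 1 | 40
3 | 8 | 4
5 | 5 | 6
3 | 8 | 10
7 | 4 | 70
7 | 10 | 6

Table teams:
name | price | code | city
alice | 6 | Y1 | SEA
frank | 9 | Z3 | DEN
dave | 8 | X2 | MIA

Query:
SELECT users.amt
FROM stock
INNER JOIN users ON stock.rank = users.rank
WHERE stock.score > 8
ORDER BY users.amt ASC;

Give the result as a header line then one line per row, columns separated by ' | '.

After JOIN users (10 rows):
stock.rank | stock.score | stock.id | users.rank | users.amt | users.score
3 | 5 | 7 | 3 | 8 | 4
3 | 5 | 7 | 3 | 8 | 10
7 | 8 | 1 | 7 | 1 | 40
7 | 8 | 1 | 7 | 4 | 70
7 | 8 | 1 | 7 | 10 | 6
3 | 5 | 4 | 3 | 8 | 4
3 | 5 | 4 | 3 | 8 | 10
7 | 50 | 9 | 7 | 1 | 40
7 | 50 | 9 | 7 | 4 | 70
7 | 50 | 9 | 7 | 10 | 6
After WHERE (3 rows):
stock.rank | stock.score | stock.id | users.rank | users.amt | users.score
7 | 50 | 9 | 7 | 1 | 40
7 | 50 | 9 | 7 | 4 | 70
7 | 50 | 9 | 7 | 10 | 6
After SELECT (3 rows):
users.amt
1
4
10
After ORDER BY (3 rows):
users.amt
1
4
10

== RESULT ==
users.amt
1
4
10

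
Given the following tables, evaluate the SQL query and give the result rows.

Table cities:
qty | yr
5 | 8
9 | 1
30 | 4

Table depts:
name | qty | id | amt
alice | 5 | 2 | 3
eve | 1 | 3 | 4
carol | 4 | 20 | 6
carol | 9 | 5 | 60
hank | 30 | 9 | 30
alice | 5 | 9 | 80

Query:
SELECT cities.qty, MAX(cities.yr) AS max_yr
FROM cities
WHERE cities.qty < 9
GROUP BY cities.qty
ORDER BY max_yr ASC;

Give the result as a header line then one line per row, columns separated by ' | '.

After WHERE (1 rows):
cities.qty | cities.yr
5 | 8
After GROUP BY (1 rows):
cities.qty | max_yr
5 | 8
After ORDER BY (1 rows):
cities.qty | max_yr
5 | 8

== RESULT ==
cities.qty | max_yr
5 | 8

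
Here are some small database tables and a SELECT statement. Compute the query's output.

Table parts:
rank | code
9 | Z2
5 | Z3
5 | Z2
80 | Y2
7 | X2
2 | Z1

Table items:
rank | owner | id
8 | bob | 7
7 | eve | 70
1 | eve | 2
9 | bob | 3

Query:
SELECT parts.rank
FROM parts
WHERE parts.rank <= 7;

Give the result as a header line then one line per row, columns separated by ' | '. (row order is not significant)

After WHERE (4 rows):
parts.rank | parts.code
5 | Z3
5 | Z2
7 | X2
2 | Z1
After SELECT (4 rows):
parts.rank
5
5
7
2

== RESULT ==
parts.rank
5
5
7
2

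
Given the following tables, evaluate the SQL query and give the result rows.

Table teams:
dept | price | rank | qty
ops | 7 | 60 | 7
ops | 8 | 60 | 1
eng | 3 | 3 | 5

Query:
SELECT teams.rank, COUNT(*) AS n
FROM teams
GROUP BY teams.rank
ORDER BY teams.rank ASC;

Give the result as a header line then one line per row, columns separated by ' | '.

After GROUP BY (2 rows):
teams.rank | n
60 | 2
3 | 1
After ORDER BY (2 rows):
teams.rank | n
3 | 1
60 | 2

== RESULT ==
teams.rank | n
3 | 1
60 | 2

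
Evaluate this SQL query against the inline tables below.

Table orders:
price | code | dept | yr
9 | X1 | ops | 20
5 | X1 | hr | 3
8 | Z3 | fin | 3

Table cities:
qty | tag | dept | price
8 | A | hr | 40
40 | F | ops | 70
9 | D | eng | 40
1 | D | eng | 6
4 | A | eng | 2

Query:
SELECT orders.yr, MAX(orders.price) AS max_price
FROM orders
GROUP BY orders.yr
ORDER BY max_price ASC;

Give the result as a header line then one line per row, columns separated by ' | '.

== RESULT ==
orders.yr | max_price
3 | 8
20 | 9

Derivation:
After GROUP BY (2 rows):
orders.yr | max_price
20 | 9
3 | 8
After ORDER BY (2 rows):
orders.yr | max_price
3 | 8
20 | 9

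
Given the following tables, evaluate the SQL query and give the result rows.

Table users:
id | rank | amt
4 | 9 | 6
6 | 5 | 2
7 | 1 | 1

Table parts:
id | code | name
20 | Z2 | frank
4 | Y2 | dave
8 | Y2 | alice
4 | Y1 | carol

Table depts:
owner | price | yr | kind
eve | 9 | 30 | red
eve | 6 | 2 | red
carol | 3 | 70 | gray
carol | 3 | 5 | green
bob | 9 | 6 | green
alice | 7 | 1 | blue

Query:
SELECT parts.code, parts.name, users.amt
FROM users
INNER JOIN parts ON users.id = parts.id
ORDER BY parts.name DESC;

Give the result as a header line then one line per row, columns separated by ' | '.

After JOIN parts (2 rows):
users.id | users.rank | users.amt | parts.id | parts.code | parts.name
4 | 9 | 6 | 4 | Y2 | dave
4 | 9 | 6 | 4 | Y1 | carol
After SELECT (2 rows):
parts.code | parts.name | users.amt
Y2 | dave | 6
Y1 | carol | 6
After ORDER BY (2 rows):
parts.code | parts.name | users.amt
Y2 | dave | 6
Y1 | carol | 6

== RESULT ==
parts.code | parts.name | users.amt
Y2 | dave | 6
Y1 | carol | 6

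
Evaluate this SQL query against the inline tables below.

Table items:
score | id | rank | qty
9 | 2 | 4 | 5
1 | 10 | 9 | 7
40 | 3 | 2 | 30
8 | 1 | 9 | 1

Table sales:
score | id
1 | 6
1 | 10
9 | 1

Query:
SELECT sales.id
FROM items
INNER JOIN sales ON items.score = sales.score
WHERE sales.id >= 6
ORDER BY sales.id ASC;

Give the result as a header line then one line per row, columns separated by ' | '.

After JOIN sales (3 rows):
items.score | items.id | items.rank | items.qty | sales.score | sales.id
9 | 2 | 4 | 5 | 9 | 1
1 | 10 | 9 | 7 | 1 | 6
1 | 10 | 9 | 7 | 1 | 10
After WHERE (2 rows):
items.score | items.id | items.rank | items.qty | sales.score | sales.id
1 | 10 | 9 | 7 | 1 | 6
1 | 10 | 9 | 7 | 1 | 10
After SELECT (2 rows):
sales.id
6
10
After ORDER BY (2 rows):
sales.id
6
10

== RESULT ==
sales.id
6
10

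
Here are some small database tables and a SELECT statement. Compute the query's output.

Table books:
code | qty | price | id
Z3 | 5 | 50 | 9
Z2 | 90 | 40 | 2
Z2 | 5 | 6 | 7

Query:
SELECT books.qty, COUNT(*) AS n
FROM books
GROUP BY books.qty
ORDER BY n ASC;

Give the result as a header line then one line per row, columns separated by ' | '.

After GROUP BY (2 rows):
books.qty | n
5 | 2
90 | 1
After ORDER BY (2 rows):
books.qty | n
90 | 1
5 | 2

== RESULT ==
books.qty | n
90 | 1
5 | 2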